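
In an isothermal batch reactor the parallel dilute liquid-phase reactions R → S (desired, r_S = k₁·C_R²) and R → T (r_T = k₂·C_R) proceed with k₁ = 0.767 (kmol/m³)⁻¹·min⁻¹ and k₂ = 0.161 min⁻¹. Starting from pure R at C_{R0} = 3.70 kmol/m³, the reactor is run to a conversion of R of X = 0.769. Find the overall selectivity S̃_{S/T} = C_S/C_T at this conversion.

9.42

C_R = C_{R0}(1−X) = 0.8547 kmol/m³.
Along a PFR/batch, dC_T/dC_R = −r_T/(r_S+r_T) = −k₂/(k₂+k₁·C_R).
Integrating from C_{R0} to C_R: C_T = (0.161/0.767)·ln[(0.161+0.767·3.70)/(0.161+0.767·0.855)] = 0.2099·ln(2.999/0.8166) = 0.2731 kmol/m³.
Then C_S = (C_{R0}−C_R) − C_T = 2.845 − 0.2731 = 2.572 kmol/m³.
S̃_{S/T} = C_S/C_T = 2.572/0.2731 = 9.42.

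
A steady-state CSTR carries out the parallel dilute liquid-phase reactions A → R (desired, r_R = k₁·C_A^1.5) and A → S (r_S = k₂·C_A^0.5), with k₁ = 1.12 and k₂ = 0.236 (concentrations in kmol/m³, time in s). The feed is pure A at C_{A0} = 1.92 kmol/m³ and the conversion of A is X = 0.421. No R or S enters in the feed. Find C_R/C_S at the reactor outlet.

Exit C_A = C_{A0}(1−X) = 1.92×0.579 = 1.112 kmol/m³.
Rates in a CSTR are evaluated at the outlet concentration: r_R = 1.12×1.112^1.5 = 1.313, r_S = 0.236×1.112^0.5 = 0.2488.
Overall selectivity = C_R/C_S = r_Rτ/(r_Sτ) = r_R/r_S = 5.28.

5.28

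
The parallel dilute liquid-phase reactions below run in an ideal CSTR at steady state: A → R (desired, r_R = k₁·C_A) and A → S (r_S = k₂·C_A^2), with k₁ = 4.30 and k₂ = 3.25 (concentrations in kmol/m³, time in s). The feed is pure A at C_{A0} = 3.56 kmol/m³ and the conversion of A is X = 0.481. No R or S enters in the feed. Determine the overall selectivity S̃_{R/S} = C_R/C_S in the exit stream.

Exit C_A = C_{A0}(1−X) = 3.56×0.519 = 1.848 kmol/m³.
A CSTR operates uniformly at the exit composition, giving r_R = 7.945 and r_S = 11.09 (each k·C_A^n at C_A = 1.848).
Overall selectivity = C_R/C_S = r_Rτ/(r_Sτ) = r_R/r_S = 0.716.

0.716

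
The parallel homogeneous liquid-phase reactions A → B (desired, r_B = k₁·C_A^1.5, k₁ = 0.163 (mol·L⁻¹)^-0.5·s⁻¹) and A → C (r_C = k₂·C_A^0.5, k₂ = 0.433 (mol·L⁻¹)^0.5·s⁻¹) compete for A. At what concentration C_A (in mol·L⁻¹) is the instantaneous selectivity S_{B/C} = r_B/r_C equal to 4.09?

10.9 mol·L⁻¹

S_{B/C} = (k₁/k₂)·C_A ⇒ C_A = S·k₂/k₁.
= 4.09×0.433/0.163 = 10.9 mol·L⁻¹.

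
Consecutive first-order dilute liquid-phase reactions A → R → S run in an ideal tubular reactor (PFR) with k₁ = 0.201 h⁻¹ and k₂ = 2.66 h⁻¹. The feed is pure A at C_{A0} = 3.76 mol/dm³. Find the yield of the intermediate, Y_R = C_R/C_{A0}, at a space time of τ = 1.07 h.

Solving the coupled first-order balances gives C_R(τ) = [k₁/(k₂−k₁)]·C_{A0}·(e^(−k₁τ) − e^(−k₂τ)).
e^(−k₁τ) = e^(−0.201×1.07) = e^(−0.2151) = 0.8065; e^(−k₂τ) = e^(−2.846) = 0.05806.
C_R = 0.201×3.76/(2.66−0.201) × (0.8065−0.05806) = 0.3073×0.7484 = 0.2300 mol/dm³.
Y_R = C_R/C_{A0} = 0.2300/3.76 = 0.0612.

0.0612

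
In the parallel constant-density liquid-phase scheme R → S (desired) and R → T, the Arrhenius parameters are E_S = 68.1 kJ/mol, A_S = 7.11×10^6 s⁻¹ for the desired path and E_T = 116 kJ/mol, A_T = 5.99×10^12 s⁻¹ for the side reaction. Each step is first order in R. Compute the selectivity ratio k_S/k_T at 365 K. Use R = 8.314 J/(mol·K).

8.50

With equal orders, S_{S/T} = k_S/k_T = (A_S/A_T)·exp[(E_T−E_S)/(RT)].
(E_T−E_S)/(RT) = (116−68.1)×10³/(8.314×365) = 47900/3035 = 15.78.
k_S/k_T = (7.11×10^6/5.99×10^12)·exp(15.78) = 1.187×10^-6 × 7.164×10^6 = 8.50.
Since E_S < E_T, lowering the temperature improves selectivity toward S.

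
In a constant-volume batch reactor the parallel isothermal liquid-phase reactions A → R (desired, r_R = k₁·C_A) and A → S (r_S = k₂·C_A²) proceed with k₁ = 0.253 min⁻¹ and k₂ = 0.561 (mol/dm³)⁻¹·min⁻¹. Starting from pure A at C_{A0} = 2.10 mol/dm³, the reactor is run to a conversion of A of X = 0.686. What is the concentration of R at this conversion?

C_A = C_{A0}(1−X) = 0.6594 mol/dm³.
Along a PFR/batch, dC_R/dC_A = −r_R/(r_R+r_S) = −k₁/(k₁+k₂·C_A).
Integrating from C_{A0} to C_A: C_R = (0.253/0.561)·ln[(0.253+0.561·2.10)/(0.253+0.561·0.659)] = 0.4510·ln(1.431/0.6229) = 0.3751 mol/dm³.

0.375 mol/dm³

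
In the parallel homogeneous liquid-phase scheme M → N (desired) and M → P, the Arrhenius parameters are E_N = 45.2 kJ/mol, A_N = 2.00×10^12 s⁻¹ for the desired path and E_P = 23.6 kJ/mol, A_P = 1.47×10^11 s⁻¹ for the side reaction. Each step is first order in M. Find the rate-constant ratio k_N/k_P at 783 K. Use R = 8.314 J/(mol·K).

0.493

Since both paths have the same order in M, the concentration cancels and S_{N/P} = k_N/k_P = (A_N/A_P)·exp[(E_P−E_N)/(RT)].
(E_P−E_N)/(RT) = (23.6−45.2)×10³/(8.314×783) = -21600/6510 = -3.318.
k_N/k_P = (2.00×10^12/1.47×10^11)·exp(-3.318) = 13.61 × 0.03622 = 0.493.
Since E_N > E_P, raising the temperature improves selectivity toward N.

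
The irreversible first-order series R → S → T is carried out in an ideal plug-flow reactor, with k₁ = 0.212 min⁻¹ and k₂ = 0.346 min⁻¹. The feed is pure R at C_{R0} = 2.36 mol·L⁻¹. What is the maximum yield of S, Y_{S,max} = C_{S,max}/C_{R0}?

0.282

For a first-order series the maximum intermediate yield is C_{S,max}/C_{R0} = (k₁/k₂)^[k₂/(k₂−k₁)].
= (0.212/0.346)^(0.346/(0.346−0.212)) = (0.6127)^(2.582) = 0.2823.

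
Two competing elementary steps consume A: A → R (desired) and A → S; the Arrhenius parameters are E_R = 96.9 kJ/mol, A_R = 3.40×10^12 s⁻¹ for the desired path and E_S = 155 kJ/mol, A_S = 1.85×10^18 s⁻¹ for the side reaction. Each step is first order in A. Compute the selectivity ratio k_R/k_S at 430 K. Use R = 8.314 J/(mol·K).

21.0

k_R/k_S = (A_R/A_S)·exp[−(E_R−E_S)/(RT)] = (A_R/A_S)·exp[(E_S−E_R)/(RT)].
(E_S−E_R)/(RT) = (155−96.9)×10³/(8.314×430) = 58100/3575 = 16.25.
k_R/k_S = (3.40×10^12/1.85×10^18)·exp(16.25) = 1.838×10^-6 × 1.143×10^7 = 21.0.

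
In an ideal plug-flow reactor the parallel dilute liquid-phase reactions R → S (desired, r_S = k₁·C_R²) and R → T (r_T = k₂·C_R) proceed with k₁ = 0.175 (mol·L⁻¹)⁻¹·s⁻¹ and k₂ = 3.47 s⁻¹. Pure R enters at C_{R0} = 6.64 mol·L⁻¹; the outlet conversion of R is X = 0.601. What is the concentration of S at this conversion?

0.750 mol·L⁻¹

C_R = C_{R0}(1−X) = 2.649 mol·L⁻¹.
Along a PFR/batch, dC_T/dC_R = −r_T/(r_S+r_T) = −k₂/(k₂+k₁·C_R).
Integrating from C_{R0} to C_R: C_T = (3.47/0.175)·ln[(3.47+0.175·6.64)/(3.47+0.175·2.65)] = 19.83·ln(4.632/3.934) = 3.240 mol·L⁻¹.
Then C_S = (C_{R0}−C_R) − C_T = 3.991 − 3.240 = 0.7502 mol·L⁻¹.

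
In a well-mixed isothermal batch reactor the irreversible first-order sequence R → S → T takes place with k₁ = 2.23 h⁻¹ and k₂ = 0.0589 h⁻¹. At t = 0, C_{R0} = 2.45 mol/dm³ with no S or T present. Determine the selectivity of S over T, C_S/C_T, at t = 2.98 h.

6.22

The intermediate concentration in a first-order A→B→C sequence is C_S = k₁C_{R0}(e^(−k₁t) − e^(−k₂t))/(k₂−k₁).
e^(−k₁t) = e^(−2.23×2.98) = e^(−6.645) = 0.001300; e^(−k₂t) = e^(−0.1755) = 0.8390.
C_S = 2.23×2.45/(0.0589−2.23) × (0.001300−0.8390) = (-2.516)×(-0.8377) = 2.108 mol/dm³.
C_R = C_{R0}e^(−k₁t) = 0.003185 mol/dm³, so C_T = C_{R0}−C_R−C_S = 0.3387 mol/dm³; C_S/C_T = 6.22.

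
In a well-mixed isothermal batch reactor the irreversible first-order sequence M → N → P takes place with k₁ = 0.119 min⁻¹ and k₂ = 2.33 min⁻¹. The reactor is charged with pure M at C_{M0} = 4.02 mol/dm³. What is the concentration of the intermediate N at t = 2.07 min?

0.167 mol/dm³

The intermediate concentration in a first-order A→B→C sequence is C_N = k₁C_{M0}(e^(−k₁t) − e^(−k₂t))/(k₂−k₁).
e^(−k₁t) = e^(−0.119×2.07) = e^(−0.2463) = 0.7817; e^(−k₂t) = e^(−4.823) = 0.008042.
C_N = 0.119×4.02/(2.33−0.119) × (0.7817−0.008042) = 0.2164×0.7736 = 0.1674 mol/dm³.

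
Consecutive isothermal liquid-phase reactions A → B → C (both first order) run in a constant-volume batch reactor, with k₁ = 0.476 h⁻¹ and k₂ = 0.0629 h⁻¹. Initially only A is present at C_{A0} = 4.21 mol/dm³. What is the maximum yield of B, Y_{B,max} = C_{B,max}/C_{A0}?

Evaluating C_B at t_opt = ln(k₂/k₁)/(k₂−k₁) gives C_{B,max}/C_{A0} = (k₁/k₂)^[k₂/(k₂−k₁)].
= (0.476/0.0629)^(0.0629/(0.0629−0.476)) = (7.568)^(-0.1523) = 0.7348.

0.735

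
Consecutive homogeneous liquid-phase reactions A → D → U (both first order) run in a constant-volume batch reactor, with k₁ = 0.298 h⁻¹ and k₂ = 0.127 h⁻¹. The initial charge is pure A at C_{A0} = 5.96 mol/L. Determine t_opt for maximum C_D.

4.99 h

For first-order series the maximum of C_D occurs at t_opt = ln(k₂/k₁)/(k₂−k₁).
= ln(0.127/0.298)/(0.127−0.298) = ln(0.4262)/-0.1710 = -0.8529/-0.1710 = 4.99 h.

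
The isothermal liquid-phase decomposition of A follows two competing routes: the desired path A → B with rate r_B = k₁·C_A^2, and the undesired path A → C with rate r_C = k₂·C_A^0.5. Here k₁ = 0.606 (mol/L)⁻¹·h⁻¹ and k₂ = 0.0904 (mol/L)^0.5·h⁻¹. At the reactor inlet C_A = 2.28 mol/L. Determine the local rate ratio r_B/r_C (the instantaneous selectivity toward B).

S_{B/C} = r_B/r_C = (k₁·C_A^2)/(k₂·C_A^0.5) = (k₁/k₂)·C_A^1.5.
= (0.606×2.280^2) / (0.0904×2.280^0.5) = 3.150/0.1365 = 23.1.
Since the desired path is higher order in A, keeping C_A high (PFR or concentrated feed) favours B.

23.1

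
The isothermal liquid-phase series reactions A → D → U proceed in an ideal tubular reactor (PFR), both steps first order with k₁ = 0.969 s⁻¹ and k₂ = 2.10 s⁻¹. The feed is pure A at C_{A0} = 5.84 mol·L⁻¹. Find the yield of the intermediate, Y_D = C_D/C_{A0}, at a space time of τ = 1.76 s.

0.134

Solving the coupled first-order balances gives C_D(τ) = [k₁/(k₂−k₁)]·C_{A0}·(e^(−k₁τ) − e^(−k₂τ)).
e^(−k₁τ) = e^(−0.969×1.76) = e^(−1.705) = 0.1817; e^(−k₂τ) = e^(−3.696) = 0.02482.
C_D = 0.969×5.84/(2.10−0.969) × (0.1817−0.02482) = 5.004×0.1569 = 0.7849 mol·L⁻¹.
Y_D = C_D/C_{A0} = 0.7849/5.84 = 0.134.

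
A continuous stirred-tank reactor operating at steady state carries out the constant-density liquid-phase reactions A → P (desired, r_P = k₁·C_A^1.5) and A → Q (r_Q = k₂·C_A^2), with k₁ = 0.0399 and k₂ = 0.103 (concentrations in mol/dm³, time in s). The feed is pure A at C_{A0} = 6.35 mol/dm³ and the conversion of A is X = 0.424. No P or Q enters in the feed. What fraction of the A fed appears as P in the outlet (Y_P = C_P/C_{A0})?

Exit C_A = C_{A0}(1−X) = 6.35×0.576 = 3.658 mol/dm³.
Rates in a CSTR are evaluated at the outlet concentration: r_P = 0.0399×3.658^1.5 = 0.2791, r_Q = 0.103×3.658^2 = 1.378.
Fraction of consumed A going to P: r_P/(r_P+r_Q) = 0.1684.
C_P = 0.1684·C_{A0}·X = 0.1684×6.35×0.424 = 0.453 mol/dm³; Y_P = C_P/C_{A0} = 0.0714.

0.0714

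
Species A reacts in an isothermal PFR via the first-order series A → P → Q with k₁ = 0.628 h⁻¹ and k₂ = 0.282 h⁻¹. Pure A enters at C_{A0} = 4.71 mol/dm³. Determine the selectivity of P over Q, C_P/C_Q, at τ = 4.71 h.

0.689

The intermediate concentration in a first-order A→B→C sequence is C_P = k₁C_{A0}(e^(−k₁τ) − e^(−k₂τ))/(k₂−k₁).
e^(−k₁τ) = e^(−0.628×4.71) = e^(−2.958) = 0.05193; e^(−k₂τ) = e^(−1.328) = 0.2649.
C_P = 0.628×4.71/(0.282−0.628) × (0.05193−0.2649) = (-8.549)×(-0.2130) = 1.821 mol/dm³.
C_A = C_{A0}e^(−k₁τ) = 0.2446 mol/dm³, so C_Q = C_{A0}−C_A−C_P = 2.644 mol/dm³; C_P/C_Q = 0.689.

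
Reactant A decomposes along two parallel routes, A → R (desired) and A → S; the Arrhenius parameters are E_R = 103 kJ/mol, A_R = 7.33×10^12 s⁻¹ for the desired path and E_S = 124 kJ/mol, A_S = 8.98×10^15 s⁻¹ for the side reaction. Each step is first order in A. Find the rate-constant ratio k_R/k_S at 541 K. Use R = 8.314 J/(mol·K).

k_R/k_S = (A_R/A_S)·exp[−(E_R−E_S)/(RT)] = (A_R/A_S)·exp[(E_S−E_R)/(RT)].
(E_S−E_R)/(RT) = (124−103)×10³/(8.314×541) = 21000/4498 = 4.669.
k_R/k_S = (7.33×10^12/8.98×10^15)·exp(4.669) = 8.163×10^-4 × 106.6 = 0.0870.
Since E_R < E_S, lowering the temperature improves selectivity toward R.

0.0870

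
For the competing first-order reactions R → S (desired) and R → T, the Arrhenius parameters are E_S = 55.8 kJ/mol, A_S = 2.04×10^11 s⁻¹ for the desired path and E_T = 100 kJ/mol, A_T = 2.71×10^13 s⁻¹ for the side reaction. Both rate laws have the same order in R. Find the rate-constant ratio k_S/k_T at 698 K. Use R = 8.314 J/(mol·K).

15.3

With equal orders, S_{S/T} = k_S/k_T = (A_S/A_T)·exp[(E_T−E_S)/(RT)].
(E_T−E_S)/(RT) = (100−55.8)×10³/(8.314×698) = 44200/5803 = 7.617.
k_S/k_T = (2.04×10^11/2.71×10^13)·exp(7.617) = 0.007528 × 2031 = 15.3.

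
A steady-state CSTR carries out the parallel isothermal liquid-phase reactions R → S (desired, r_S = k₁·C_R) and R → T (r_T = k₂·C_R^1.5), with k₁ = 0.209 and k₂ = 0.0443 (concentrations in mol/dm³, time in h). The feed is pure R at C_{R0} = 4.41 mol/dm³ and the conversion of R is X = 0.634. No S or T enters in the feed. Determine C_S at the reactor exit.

2.20 mol/dm³

Exit C_R = C_{R0}(1−X) = 4.41×0.366 = 1.614 mol/dm³.
In a CSTR the entire volume is at exit conditions, so r_S = 0.209×1.614 = 0.3373 and r_T = 0.0443×1.614^1.5 = 0.09084.
Fraction of consumed R going to S: r_S/(r_S+r_T) = 0.7878.
C_S = 0.7878·C_{R0}·X = 0.7878×4.41×0.634 = 2.20 mol/dm³.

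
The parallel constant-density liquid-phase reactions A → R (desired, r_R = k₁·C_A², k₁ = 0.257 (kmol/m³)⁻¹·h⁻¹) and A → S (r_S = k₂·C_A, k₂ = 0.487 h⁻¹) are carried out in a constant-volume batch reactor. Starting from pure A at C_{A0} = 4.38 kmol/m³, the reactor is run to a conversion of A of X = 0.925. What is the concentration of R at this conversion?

C_A = C_{A0}(1−X) = 0.3285 kmol/m³.
Along a PFR/batch, dC_S/dC_A = −r_S/(r_R+r_S) = −k₂/(k₂+k₁·C_A).
Integrating from C_{A0} to C_A: C_S = (0.487/0.257)·ln[(0.487+0.257·4.38)/(0.487+0.257·0.328)] = 1.895·ln(1.613/0.5714) = 1.966 kmol/m³.
Then C_R = (C_{A0}−C_A) − C_S = 4.051 − 1.966 = 2.085 kmol/m³.

2.09 kmol/m³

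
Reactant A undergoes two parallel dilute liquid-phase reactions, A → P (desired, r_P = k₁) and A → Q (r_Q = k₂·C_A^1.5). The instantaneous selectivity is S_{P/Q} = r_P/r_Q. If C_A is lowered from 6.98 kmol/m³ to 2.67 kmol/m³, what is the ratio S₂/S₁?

4.23

S_{P/Q} = (k₁/k₂)·C_A^-1.5, so S₂/S₁ = (C_{A,2}/C_{A,1})^-1.5.
= (2.67/6.98)^(-1.5) = (0.3825)^(-1.5) = 4.23.
Selectivity toward P rises as C_A falls — low-concentration operation is favoured.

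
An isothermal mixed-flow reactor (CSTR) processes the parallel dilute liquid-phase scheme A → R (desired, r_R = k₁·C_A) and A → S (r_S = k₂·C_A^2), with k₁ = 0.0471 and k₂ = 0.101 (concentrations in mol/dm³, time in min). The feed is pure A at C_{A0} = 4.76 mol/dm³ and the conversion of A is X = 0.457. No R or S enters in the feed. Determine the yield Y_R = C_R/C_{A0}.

Exit C_A = C_{A0}(1−X) = 4.76×0.543 = 2.585 mol/dm³.
A CSTR operates uniformly at the exit composition, giving r_R = 0.1217 and r_S = 0.6747 (each k·C_A^n at C_A = 2.585).
Fraction of consumed A going to R: r_R/(r_R+r_S) = 0.1528.
C_R = 0.1528·C_{A0}·X = 0.1528×4.76×0.457 = 0.332 mol/dm³; Y_R = C_R/C_{A0} = 0.0699.

0.0699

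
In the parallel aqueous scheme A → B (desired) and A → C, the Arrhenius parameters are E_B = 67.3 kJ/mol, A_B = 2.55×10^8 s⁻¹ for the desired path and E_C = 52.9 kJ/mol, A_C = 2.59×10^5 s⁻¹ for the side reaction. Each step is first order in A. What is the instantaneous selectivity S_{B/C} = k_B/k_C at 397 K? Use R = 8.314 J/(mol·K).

12.5

Since both paths have the same order in A, the concentration cancels and S_{B/C} = k_B/k_C = (A_B/A_C)·exp[(E_C−E_B)/(RT)].
(E_C−E_B)/(RT) = (52.9−67.3)×10³/(8.314×397) = -14400/3301 = -4.363.
k_B/k_C = (2.55×10^8/2.59×10^5)·exp(-4.363) = 984.6 × 0.01274 = 12.5.
Since E_B > E_C, raising the temperature improves selectivity toward B.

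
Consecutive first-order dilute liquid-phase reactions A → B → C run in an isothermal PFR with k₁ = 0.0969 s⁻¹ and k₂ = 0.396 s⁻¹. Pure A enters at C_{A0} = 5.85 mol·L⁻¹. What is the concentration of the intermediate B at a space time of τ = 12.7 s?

Solving the coupled first-order balances gives C_B(τ) = [k₁/(k₂−k₁)]·C_{A0}·(e^(−k₁τ) − e^(−k₂τ)).
e^(−k₁τ) = e^(−0.0969×12.7) = e^(−1.231) = 0.2921; e^(−k₂τ) = e^(−5.029) = 0.006544.
C_B = 0.0969×5.85/(0.396−0.0969) × (0.2921−0.006544) = 1.895×0.2856 = 0.5412 mol·L⁻¹.

0.541 mol·L⁻¹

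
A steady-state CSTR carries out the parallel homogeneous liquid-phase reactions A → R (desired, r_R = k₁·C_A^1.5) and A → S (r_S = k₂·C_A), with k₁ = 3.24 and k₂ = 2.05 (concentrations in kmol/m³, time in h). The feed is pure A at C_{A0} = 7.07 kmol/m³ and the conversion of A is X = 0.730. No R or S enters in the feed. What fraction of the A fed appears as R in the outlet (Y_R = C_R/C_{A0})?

0.501

Exit C_A = C_{A0}(1−X) = 7.07×0.270 = 1.909 kmol/m³.
In a CSTR the entire volume is at exit conditions, so r_R = 3.24×1.909^1.5 = 8.545 and r_S = 2.05×1.909 = 3.913.
Fraction of consumed A going to R: r_R/(r_R+r_S) = 0.6859.
C_R = 0.6859·C_{A0}·X = 0.6859×7.07×0.730 = 3.54 kmol/m³; Y_R = C_R/C_{A0} = 0.501.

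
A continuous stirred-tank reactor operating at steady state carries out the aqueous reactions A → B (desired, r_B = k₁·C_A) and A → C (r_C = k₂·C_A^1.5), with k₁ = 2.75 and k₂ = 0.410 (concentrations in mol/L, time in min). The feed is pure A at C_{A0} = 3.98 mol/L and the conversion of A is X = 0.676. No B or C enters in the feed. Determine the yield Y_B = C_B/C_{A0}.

0.578

Exit C_A = C_{A0}(1−X) = 3.98×0.324 = 1.290 mol/L.
In a CSTR the entire volume is at exit conditions, so r_B = 2.75×1.290 = 3.546 and r_C = 0.410×1.290^1.5 = 0.6004.
Fraction of consumed A going to B: r_B/(r_B+r_C) = 0.8552.
C_B = 0.8552·C_{A0}·X = 0.8552×3.98×0.676 = 2.30 mol/L; Y_B = C_B/C_{A0} = 0.578.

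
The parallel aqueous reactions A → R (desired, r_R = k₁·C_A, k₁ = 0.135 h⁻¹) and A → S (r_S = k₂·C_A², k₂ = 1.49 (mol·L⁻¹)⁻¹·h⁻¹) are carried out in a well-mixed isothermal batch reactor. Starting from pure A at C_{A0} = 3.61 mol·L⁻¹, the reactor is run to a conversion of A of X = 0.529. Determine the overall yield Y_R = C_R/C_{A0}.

0.0182

C_A = C_{A0}(1−X) = 1.700 mol·L⁻¹.
Along a PFR/batch, dC_R/dC_A = −r_R/(r_R+r_S) = −k₁/(k₁+k₂·C_A).
Integrating from C_{A0} to C_A: C_R = (0.135/1.49)·ln[(0.135+1.49·3.61)/(0.135+1.49·1.70)] = 0.09060·ln(5.514/2.668) = 0.06576 mol·L⁻¹.
Y_R = C_R/C_{A0} = 0.06576/3.61 = 0.0182.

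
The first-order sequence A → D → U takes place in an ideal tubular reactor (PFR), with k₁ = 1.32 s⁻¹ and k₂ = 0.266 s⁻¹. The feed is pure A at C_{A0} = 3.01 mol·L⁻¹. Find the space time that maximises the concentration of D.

The intermediate peaks when r₁ = r₂, i.e. k₁e^(−k₁τ) = k₂e^(−k₂τ), giving τ_opt = ln(k₂/k₁)/(k₂−k₁).
= ln(0.266/1.32)/(0.266−1.32) = ln(0.2015)/-1.054 = -1.602/-1.054 = 1.52 s.

1.52 s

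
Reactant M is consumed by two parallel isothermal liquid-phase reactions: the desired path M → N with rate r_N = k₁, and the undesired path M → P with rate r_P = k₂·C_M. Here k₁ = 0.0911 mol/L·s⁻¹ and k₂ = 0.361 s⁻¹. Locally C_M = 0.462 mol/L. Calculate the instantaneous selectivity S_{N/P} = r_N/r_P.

S_{N/P} = r_N/r_P = (k₁)/(k₂·C_M) = (k₁/k₂)·C_M⁻¹.
= (0.0911) / (0.361×0.4620) = 0.09110/0.1668 = 0.546.
The undesired path is higher order in M, so low C_M (CSTR or dilute feed) favours N.

0.546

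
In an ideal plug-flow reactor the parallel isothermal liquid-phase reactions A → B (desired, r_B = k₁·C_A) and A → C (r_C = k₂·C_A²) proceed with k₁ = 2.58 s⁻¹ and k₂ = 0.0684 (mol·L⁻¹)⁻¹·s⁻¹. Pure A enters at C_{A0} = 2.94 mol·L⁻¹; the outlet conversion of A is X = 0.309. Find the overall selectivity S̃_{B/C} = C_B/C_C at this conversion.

15.2

C_A = C_{A0}(1−X) = 2.032 mol·L⁻¹.
Along a PFR/batch, dC_B/dC_A = −r_B/(r_B+r_C) = −k₁/(k₁+k₂·C_A).
Integrating from C_{A0} to C_A: C_B = (2.58/0.0684)·ln[(2.58+0.0684·2.94)/(2.58+0.0684·2.03)] = 37.72·ln(2.781/2.719) = 0.8523 mol·L⁻¹.
C_C = (C_{A0}−C_A)−C_B = 0.05613 mol·L⁻¹; S̃_{B/C} = 0.8523/0.05613 = 15.2.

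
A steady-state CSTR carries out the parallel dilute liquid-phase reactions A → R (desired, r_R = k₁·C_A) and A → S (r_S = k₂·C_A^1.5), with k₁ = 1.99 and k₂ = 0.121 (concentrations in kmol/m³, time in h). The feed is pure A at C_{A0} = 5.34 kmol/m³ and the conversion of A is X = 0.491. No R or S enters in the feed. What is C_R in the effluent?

2.38 kmol/m³

Exit C_A = C_{A0}(1−X) = 5.34×0.509 = 2.718 kmol/m³.
In a CSTR the entire volume is at exit conditions, so r_R = 1.99×2.718 = 5.409 and r_S = 0.121×2.718^1.5 = 0.5422.
Fraction of consumed A going to R: r_R/(r_R+r_S) = 0.9089.
C_R = 0.9089·C_{A0}·X = 0.9089×5.34×0.491 = 2.38 kmol/m³.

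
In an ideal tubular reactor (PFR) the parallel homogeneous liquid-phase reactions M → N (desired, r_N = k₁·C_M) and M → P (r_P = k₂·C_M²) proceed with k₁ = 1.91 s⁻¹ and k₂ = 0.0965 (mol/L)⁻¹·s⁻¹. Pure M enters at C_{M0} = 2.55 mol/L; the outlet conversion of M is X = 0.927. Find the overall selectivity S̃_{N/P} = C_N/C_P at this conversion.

14.7

C_M = C_{M0}(1−X) = 0.1861 mol/L.
Along a PFR/batch, dC_N/dC_M = −r_N/(r_N+r_P) = −k₁/(k₁+k₂·C_M).
Integrating from C_{M0} to C_M: C_N = (1.91/0.0965)·ln[(1.91+0.0965·2.55)/(1.91+0.0965·0.186)] = 19.79·ln(2.156/1.928) = 2.213 mol/L.
C_P = (C_{M0}−C_M)−C_N = 0.1505 mol/L; S̃_{N/P} = 2.213/0.1505 = 14.7.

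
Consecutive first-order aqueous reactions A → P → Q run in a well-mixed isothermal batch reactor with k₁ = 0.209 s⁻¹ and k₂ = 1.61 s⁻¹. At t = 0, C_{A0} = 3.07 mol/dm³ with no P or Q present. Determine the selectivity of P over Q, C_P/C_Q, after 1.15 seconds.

For first-order series with pure A initially, C_P(t) = k₁C_{A0}/(k₂−k₁)·(e^(−k₁t) − e^(−k₂t)).
e^(−k₁t) = e^(−0.209×1.15) = e^(−0.2403) = 0.7864; e^(−k₂t) = e^(−1.851) = 0.1570.
C_P = 0.209×3.07/(1.61−0.209) × (0.7864−0.1570) = 0.4580×0.6294 = 0.2882 mol/dm³.
C_A = C_{A0}e^(−k₁t) = 2.414 mol/dm³, so C_Q = C_{A0}−C_A−C_P = 0.3677 mol/dm³; C_P/C_Q = 0.784.

0.784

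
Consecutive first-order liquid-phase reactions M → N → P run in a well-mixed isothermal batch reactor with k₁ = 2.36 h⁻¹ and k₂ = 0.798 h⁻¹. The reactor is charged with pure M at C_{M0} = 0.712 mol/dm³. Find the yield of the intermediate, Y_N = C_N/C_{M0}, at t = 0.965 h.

The intermediate concentration in a first-order A→B→C sequence is C_N = k₁C_{M0}(e^(−k₁t) − e^(−k₂t))/(k₂−k₁).
e^(−k₁t) = e^(−2.36×0.965) = e^(−2.277) = 0.1026; e^(−k₂t) = e^(−0.7701) = 0.4630.
C_N = 2.36×0.712/(0.798−2.36) × (0.1026−0.4630) = (-1.076)×(-0.3604) = 0.3877 mol/dm³.
Y_N = C_N/C_{M0} = 0.3877/0.712 = 0.545.

0.545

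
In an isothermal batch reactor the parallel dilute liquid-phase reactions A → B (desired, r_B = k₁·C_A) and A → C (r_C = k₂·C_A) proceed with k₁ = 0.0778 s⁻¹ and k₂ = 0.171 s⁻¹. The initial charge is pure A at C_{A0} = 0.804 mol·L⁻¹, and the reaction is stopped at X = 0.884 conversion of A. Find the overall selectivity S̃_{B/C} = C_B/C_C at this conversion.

0.455

C_A = C_{A0}(1−X) = 0.09326 mol·L⁻¹.
Both paths are first order in A, so the instantaneous fraction to B is constant: dC_B/d(−C_A) = k₁/(k₁+k₂) = 0.3127.
C_B = 0.3127·(C_{A0}−C_A) = 0.3127×0.7107 = 0.222 mol·L⁻¹.
C_C = (C_{A0}−C_A)−C_B = 0.4885 mol·L⁻¹; S̃_{B/C} = 0.2222/0.4885 = 0.455.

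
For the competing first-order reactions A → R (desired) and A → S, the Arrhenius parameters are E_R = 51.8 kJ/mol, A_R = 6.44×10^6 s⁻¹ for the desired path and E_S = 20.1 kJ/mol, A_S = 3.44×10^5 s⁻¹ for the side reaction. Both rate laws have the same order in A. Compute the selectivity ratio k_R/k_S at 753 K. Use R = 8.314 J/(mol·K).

0.118

With equal orders, S_{R/S} = k_R/k_S = (A_R/A_S)·exp[(E_S−E_R)/(RT)].
(E_S−E_R)/(RT) = (20.1−51.8)×10³/(8.314×753) = -31700/6260 = -5.064.
k_R/k_S = (6.44×10^6/3.44×10^5)·exp(-5.064) = 18.72 × 0.006323 = 0.118.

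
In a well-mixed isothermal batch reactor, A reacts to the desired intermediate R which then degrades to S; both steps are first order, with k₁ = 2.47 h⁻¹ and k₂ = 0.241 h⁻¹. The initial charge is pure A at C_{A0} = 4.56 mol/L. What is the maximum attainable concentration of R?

3.55 mol/L

At the optimum, C_{R,max}/C_{A0} = (k₁/k₂)^[k₂/(k₂−k₁)].
= (2.47/0.241)^(0.241/(0.241−2.47)) = (10.25)^(-0.1081) = 0.7775.
C_{R,max} = 0.7775×4.56 = 3.55 mol/L.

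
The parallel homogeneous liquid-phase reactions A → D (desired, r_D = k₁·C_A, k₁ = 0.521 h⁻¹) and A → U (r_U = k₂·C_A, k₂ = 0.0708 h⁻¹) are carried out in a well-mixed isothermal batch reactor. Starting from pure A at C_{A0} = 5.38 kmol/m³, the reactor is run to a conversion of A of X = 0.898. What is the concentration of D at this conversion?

C_A = C_{A0}(1−X) = 0.5488 kmol/m³.
Both paths are first order in A, so the instantaneous fraction to D is constant: dC_D/d(−C_A) = k₁/(k₁+k₂) = 0.8804.
C_D = 0.8804·(C_{A0}−C_A) = 0.8804×4.831 = 4.25 kmol/m³.

4.25 kmol/m³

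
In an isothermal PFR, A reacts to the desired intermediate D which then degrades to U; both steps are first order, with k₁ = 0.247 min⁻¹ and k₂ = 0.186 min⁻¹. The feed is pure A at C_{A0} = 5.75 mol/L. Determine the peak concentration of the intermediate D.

2.42 mol/L

At the optimum, C_{D,max}/C_{A0} = (k₁/k₂)^[k₂/(k₂−k₁)].
= (0.247/0.186)^(0.186/(0.186−0.247)) = (1.328)^(-3.049) = 0.4211.
C_{D,max} = 0.4211×5.75 = 2.42 mol/L.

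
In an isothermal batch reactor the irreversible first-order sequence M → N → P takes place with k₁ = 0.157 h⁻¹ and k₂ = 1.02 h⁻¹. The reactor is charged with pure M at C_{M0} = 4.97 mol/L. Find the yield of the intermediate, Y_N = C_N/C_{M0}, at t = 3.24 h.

0.103

For first-order series with pure M initially, C_N(t) = k₁C_{M0}/(k₂−k₁)·(e^(−k₁t) − e^(−k₂t)).
e^(−k₁t) = e^(−0.157×3.24) = e^(−0.5087) = 0.6013; e^(−k₂t) = e^(−3.305) = 0.03671.
C_N = 0.157×4.97/(1.02−0.157) × (0.6013−0.03671) = 0.9042×0.5646 = 0.5105 mol/L.
Y_N = C_N/C_{M0} = 0.5105/4.97 = 0.103.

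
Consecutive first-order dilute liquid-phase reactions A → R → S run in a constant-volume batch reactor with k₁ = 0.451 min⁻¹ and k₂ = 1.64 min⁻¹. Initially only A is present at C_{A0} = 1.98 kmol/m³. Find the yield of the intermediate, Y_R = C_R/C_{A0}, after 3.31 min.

0.0836

Solving the coupled first-order balances gives C_R(t) = [k₁/(k₂−k₁)]·C_{A0}·(e^(−k₁t) − e^(−k₂t)).
e^(−k₁t) = e^(−0.451×3.31) = e^(−1.493) = 0.2247; e^(−k₂t) = e^(−5.428) = 0.004390.
C_R = 0.451×1.98/(1.64−0.451) × (0.2247−0.004390) = 0.7510×0.2204 = 0.1655 kmol/m³.
Y_R = C_R/C_{A0} = 0.1655/1.98 = 0.0836.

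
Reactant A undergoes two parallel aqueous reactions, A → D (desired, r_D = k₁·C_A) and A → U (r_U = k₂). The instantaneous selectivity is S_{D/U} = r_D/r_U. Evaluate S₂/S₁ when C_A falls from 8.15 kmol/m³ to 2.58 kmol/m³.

0.317

S_{D/U} = (k₁/k₂)·C_A, so S₂/S₁ = (C_{A,2}/C_{A,1}).
= 2.58/8.15 = 0.317.
Selectivity toward D falls as C_A falls — high-concentration operation is favoured.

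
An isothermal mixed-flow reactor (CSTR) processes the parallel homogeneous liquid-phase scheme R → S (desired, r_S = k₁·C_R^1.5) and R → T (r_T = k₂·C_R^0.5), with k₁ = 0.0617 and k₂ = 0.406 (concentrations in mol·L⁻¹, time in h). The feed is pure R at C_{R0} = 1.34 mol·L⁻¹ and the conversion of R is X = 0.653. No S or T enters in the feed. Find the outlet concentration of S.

0.0578 mol·L⁻¹

Exit C_R = C_{R0}(1−X) = 1.34×0.347 = 0.4650 mol·L⁻¹.
In a CSTR the entire volume is at exit conditions, so r_S = 0.0617×0.4650^1.5 = 0.01956 and r_T = 0.406×0.4650^0.5 = 0.2768.
Fraction of consumed R going to S: r_S/(r_S+r_T) = 0.06600.
C_S = 0.06600·C_{R0}·X = 0.06600×1.34×0.653 = 0.0578 mol·L⁻¹.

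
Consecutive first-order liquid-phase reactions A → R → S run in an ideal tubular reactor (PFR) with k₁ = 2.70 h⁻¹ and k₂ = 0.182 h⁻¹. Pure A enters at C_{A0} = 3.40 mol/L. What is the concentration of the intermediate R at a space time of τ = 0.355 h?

Solving the coupled first-order balances gives C_R(τ) = [k₁/(k₂−k₁)]·C_{A0}·(e^(−k₁τ) − e^(−k₂τ)).
e^(−k₁τ) = e^(−2.70×0.355) = e^(−0.9585) = 0.3835; e^(−k₂τ) = e^(−0.06461) = 0.9374.
C_R = 2.70×3.40/(0.182−2.70) × (0.3835−0.9374) = (-3.646)×(-0.5540) = 2.020 mol/L.

2.02 mol/L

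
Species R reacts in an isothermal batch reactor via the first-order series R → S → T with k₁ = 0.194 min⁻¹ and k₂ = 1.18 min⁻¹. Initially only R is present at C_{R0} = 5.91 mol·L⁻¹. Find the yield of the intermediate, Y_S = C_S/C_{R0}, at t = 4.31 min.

For first-order series with pure R initially, C_S(t) = k₁C_{R0}/(k₂−k₁)·(e^(−k₁t) − e^(−k₂t)).
e^(−k₁t) = e^(−0.194×4.31) = e^(−0.8361) = 0.4334; e^(−k₂t) = e^(−5.086) = 0.006184.
C_S = 0.194×5.91/(1.18−0.194) × (0.4334−0.006184) = 1.163×0.4272 = 0.4968 mol·L⁻¹.
Y_S = C_S/C_{R0} = 0.4968/5.91 = 0.0841.

0.0841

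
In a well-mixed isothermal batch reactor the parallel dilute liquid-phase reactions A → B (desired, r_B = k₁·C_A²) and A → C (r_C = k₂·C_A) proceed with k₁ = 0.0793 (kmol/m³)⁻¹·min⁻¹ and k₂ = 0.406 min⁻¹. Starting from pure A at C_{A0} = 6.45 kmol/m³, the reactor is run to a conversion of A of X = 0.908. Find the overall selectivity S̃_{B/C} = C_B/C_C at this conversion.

0.621

C_A = C_{A0}(1−X) = 0.5934 kmol/m³.
Along a PFR/batch, dC_C/dC_A = −r_C/(r_B+r_C) = −k₂/(k₂+k₁·C_A).
Integrating from C_{A0} to C_A: C_C = (0.406/0.0793)·ln[(0.406+0.0793·6.45)/(0.406+0.0793·0.593)] = 5.120·ln(0.9175/0.4531) = 3.613 kmol/m³.
Then C_B = (C_{A0}−C_A) − C_C = 5.857 − 3.613 = 2.244 kmol/m³.
S̃_{B/C} = C_B/C_C = 2.244/3.613 = 0.621.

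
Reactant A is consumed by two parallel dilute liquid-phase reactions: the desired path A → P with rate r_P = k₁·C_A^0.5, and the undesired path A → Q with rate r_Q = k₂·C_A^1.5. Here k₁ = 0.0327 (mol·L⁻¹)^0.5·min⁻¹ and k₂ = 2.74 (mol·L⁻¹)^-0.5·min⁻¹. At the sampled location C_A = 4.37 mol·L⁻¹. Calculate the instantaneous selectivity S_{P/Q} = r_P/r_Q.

0.00273

S_{P/Q} = r_P/r_Q = (k₁·C_A^0.5)/(k₂·C_A^1.5) = (k₁/k₂)·C_A⁻¹.
= (0.0327×4.370^0.5) / (2.74×4.370^1.5) = 0.06836/25.03 = 0.00273.
The undesired path is higher order in A, so low C_A (CSTR or dilute feed) favours P.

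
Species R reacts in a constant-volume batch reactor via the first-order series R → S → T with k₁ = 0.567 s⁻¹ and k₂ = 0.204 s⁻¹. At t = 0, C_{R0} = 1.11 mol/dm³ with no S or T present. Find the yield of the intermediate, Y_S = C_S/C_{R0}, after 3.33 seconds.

0.555

Solving the coupled first-order balances gives C_S(t) = [k₁/(k₂−k₁)]·C_{R0}·(e^(−k₁t) − e^(−k₂t)).
e^(−k₁t) = e^(−0.567×3.33) = e^(−1.888) = 0.1514; e^(−k₂t) = e^(−0.6793) = 0.5070.
C_S = 0.567×1.11/(0.204−0.567) × (0.1514−0.5070) = (-1.734)×(-0.3556) = 0.6165 mol/dm³.
Y_S = C_S/C_{R0} = 0.6165/1.11 = 0.555.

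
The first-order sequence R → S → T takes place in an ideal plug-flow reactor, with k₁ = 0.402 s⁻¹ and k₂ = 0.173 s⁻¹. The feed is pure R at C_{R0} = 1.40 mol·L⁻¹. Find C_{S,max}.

0.740 mol·L⁻¹

At the optimum, C_{S,max}/C_{R0} = (k₁/k₂)^[k₂/(k₂−k₁)].
= (0.402/0.173)^(0.173/(0.173−0.402)) = (2.324)^(-0.7555) = 0.5289.
C_{S,max} = 0.5289×1.40 = 0.740 mol·L⁻¹.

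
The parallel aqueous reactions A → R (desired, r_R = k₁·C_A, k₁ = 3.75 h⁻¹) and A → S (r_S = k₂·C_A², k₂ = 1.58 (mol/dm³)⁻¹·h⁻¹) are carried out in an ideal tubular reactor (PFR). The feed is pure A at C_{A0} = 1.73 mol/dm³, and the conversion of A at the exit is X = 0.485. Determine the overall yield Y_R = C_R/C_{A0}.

0.314

C_A = C_{A0}(1−X) = 0.8910 mol/dm³.
Along a PFR/batch, dC_R/dC_A = −r_R/(r_R+r_S) = −k₁/(k₁+k₂·C_A).
Integrating from C_{A0} to C_A: C_R = (3.75/1.58)·ln[(3.75+1.58·1.73)/(3.75+1.58·0.891)] = 2.373·ln(6.483/5.158) = 0.5429 mol/dm³.
Y_R = C_R/C_{A0} = 0.5429/1.73 = 0.314.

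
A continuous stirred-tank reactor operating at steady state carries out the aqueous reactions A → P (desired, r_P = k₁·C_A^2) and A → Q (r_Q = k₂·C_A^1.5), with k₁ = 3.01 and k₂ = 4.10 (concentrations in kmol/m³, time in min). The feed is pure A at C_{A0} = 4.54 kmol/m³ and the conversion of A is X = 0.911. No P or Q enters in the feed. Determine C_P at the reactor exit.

1.32 kmol/m³

Exit C_A = C_{A0}(1−X) = 4.54×0.0890 = 0.4041 kmol/m³.
A CSTR operates uniformly at the exit composition, giving r_P = 0.4914 and r_Q = 1.053 (each k·C_A^n at C_A = 0.4041).
Fraction of consumed A going to P: r_P/(r_P+r_Q) = 0.3182.
C_P = 0.3182·C_{A0}·X = 0.3182×4.54×0.911 = 1.32 kmol/m³.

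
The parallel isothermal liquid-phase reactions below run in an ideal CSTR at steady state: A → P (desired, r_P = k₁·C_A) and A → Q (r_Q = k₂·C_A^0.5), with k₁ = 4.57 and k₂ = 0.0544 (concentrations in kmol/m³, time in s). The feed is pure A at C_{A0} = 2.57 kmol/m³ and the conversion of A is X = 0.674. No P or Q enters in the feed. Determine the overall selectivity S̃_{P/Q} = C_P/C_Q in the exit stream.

Exit C_A = C_{A0}(1−X) = 2.57×0.326 = 0.8378 kmol/m³.
In a CSTR the entire volume is at exit conditions, so r_P = 4.57×0.8378 = 3.829 and r_Q = 0.0544×0.8378^0.5 = 0.04979.
Overall selectivity = C_P/C_Q = r_Pτ/(r_Qτ) = r_P/r_Q = 76.9.

76.9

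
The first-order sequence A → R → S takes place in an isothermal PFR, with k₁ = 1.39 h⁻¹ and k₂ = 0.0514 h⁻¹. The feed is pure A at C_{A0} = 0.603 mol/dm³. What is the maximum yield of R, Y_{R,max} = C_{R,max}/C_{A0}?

0.881

Evaluating C_R at τ_opt = ln(k₂/k₁)/(k₂−k₁) gives C_{R,max}/C_{A0} = (k₁/k₂)^[k₂/(k₂−k₁)].
= (1.39/0.0514)^(0.0514/(0.0514−1.39)) = (27.04)^(-0.03840) = 0.8811.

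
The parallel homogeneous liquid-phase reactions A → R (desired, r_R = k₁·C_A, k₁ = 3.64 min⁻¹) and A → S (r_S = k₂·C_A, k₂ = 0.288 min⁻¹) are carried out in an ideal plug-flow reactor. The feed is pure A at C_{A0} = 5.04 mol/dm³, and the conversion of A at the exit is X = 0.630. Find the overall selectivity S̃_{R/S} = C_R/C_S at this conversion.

12.6

C_A = C_{A0}(1−X) = 1.865 mol/dm³.
Both paths are first order in A, so the instantaneous fraction to R is constant: dC_R/d(−C_A) = k₁/(k₁+k₂) = 0.9267.
C_R = 0.9267·(C_{A0}−C_A) = 0.9267×3.175 = 2.94 mol/dm³.
C_S = (C_{A0}−C_A)−C_R = 0.2328 mol/dm³; S̃_{R/S} = 2.942/0.2328 = 12.6.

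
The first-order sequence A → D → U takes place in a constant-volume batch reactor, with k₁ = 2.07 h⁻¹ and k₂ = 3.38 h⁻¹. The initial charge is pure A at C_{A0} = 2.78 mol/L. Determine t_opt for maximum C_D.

0.374 h

For first-order series the maximum of C_D occurs at t_opt = ln(k₂/k₁)/(k₂−k₁).
= ln(3.38/2.07)/(3.38−2.07) = ln(1.633)/1.310 = 0.4903/1.310 = 0.374 h.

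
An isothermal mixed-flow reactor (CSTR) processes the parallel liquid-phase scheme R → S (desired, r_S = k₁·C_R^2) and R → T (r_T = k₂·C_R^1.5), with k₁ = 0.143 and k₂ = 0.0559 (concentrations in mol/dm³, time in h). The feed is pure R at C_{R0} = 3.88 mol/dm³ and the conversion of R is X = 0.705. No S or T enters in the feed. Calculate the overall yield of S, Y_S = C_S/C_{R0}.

0.516

Exit C_R = C_{R0}(1−X) = 3.88×0.295 = 1.145 mol/dm³.
A CSTR operates uniformly at the exit composition, giving r_S = 0.1873 and r_T = 0.06845 (each k·C_R^n at C_R = 1.145).
Fraction of consumed R going to S: r_S/(r_S+r_T) = 0.7324.
C_S = 0.7324·C_{R0}·X = 0.7324×3.88×0.705 = 2.00 mol/dm³; Y_S = C_S/C_{R0} = 0.516.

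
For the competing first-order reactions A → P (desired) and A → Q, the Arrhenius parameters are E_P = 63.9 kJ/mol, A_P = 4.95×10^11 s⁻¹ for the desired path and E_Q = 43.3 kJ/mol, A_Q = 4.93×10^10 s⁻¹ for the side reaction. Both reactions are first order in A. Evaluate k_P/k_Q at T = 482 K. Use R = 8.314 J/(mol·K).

With equal orders, S_{P/Q} = k_P/k_Q = (A_P/A_Q)·exp[(E_Q−E_P)/(RT)].
(E_Q−E_P)/(RT) = (43.3−63.9)×10³/(8.314×482) = -20600/4007 = -5.141.
k_P/k_Q = (4.95×10^11/4.93×10^10)·exp(-5.141) = 10.04 × 0.005854 = 0.0588.
Since E_P > E_Q, raising the temperature improves selectivity toward P.

0.0588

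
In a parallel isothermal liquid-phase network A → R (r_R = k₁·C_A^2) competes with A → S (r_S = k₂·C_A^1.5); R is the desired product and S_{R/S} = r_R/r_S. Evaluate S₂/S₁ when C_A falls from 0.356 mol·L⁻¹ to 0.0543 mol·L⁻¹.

0.391

S_{R/S} = (k₁/k₂)·C_A^0.5, so S₂/S₁ = (C_{A,2}/C_{A,1})^0.5.
= (0.0543/0.356)^0.5 = (0.1525)^0.5 = 0.391.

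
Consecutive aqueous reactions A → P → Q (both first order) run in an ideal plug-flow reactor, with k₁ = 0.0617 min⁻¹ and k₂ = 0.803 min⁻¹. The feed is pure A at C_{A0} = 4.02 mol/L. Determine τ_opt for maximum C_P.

The intermediate peaks when r₁ = r₂, i.e. k₁e^(−k₁τ) = k₂e^(−k₂τ), giving τ_opt = ln(k₂/k₁)/(k₂−k₁).
= ln(0.803/0.0617)/(0.803−0.0617) = ln(13.01)/0.7413 = 2.566/0.7413 = 3.46 min.

3.46 min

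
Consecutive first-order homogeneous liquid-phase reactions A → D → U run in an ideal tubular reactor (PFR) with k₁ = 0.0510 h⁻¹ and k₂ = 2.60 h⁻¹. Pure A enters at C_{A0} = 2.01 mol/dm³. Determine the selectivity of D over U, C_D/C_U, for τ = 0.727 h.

0.807

Solving the coupled first-order balances gives C_D(τ) = [k₁/(k₂−k₁)]·C_{A0}·(e^(−k₁τ) − e^(−k₂τ)).
e^(−k₁τ) = e^(−0.0510×0.727) = e^(−0.03708) = 0.9636; e^(−k₂τ) = e^(−1.890) = 0.1510.
C_D = 0.0510×2.01/(2.60−0.0510) × (0.9636−0.1510) = 0.04022×0.8126 = 0.03268 mol/dm³.
C_A = C_{A0}e^(−k₁τ) = 1.937 mol/dm³, so C_U = C_{A0}−C_A−C_D = 0.04048 mol/dm³; C_D/C_U = 0.807.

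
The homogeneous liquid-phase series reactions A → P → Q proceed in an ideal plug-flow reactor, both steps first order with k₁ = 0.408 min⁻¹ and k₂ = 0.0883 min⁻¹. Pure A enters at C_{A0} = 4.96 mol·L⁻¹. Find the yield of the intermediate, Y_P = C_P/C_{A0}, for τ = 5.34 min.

0.652

The intermediate concentration in a first-order A→B→C sequence is C_P = k₁C_{A0}(e^(−k₁τ) − e^(−k₂τ))/(k₂−k₁).
e^(−k₁τ) = e^(−0.408×5.34) = e^(−2.179) = 0.1132; e^(−k₂τ) = e^(−0.4715) = 0.6241.
C_P = 0.408×4.96/(0.0883−0.408) × (0.1132−0.6241) = (-6.330)×(-0.5109) = 3.234 mol·L⁻¹.
Y_P = C_P/C_{A0} = 3.234/4.96 = 0.652.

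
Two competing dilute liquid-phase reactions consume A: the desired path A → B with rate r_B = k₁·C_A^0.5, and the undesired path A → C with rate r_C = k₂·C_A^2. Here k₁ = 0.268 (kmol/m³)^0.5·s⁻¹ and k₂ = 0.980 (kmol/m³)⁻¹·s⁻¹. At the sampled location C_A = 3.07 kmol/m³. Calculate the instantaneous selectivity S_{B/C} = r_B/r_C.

0.0508

S_{B/C} = r_B/r_C = (k₁·C_A^0.5)/(k₂·C_A^2) = (k₁/k₂)·C_A^-1.5.
= (0.268×3.070^0.5) / (0.980×3.070^2) = 0.4696/9.236 = 0.0508.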